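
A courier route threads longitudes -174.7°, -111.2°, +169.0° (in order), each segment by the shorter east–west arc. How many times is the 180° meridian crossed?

Leg 1: -174.7° → -111.2°, shortest Δλ = 63.5° (east) — does not cross 180°.
Leg 2: -111.2° → +169.0°, shortest Δλ = -79.8° (west) — crosses 180°.
Total crossings: 1.

1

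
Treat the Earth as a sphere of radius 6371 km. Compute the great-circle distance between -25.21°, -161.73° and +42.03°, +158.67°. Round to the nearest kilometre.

8512 km

Δλ = 158.67 − -161.73 = 320.40°; wrapped into (−180°, 180°]: -39.60°.
Δφ = 42.03 − -25.21 = 67.24°.
a = sin²(Δφ/2) + cos φ₁ · cos φ₂ · sin²(Δλ/2) = 0.383677.
c = 2·atan2(√a, √(1−a)) = 1.33600 rad → d = 6371·c ≈ 8511.65 km.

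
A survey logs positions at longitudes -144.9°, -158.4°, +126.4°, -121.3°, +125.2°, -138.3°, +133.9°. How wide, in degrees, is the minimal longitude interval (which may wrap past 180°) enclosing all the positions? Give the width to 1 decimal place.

113.5°

Sort the longitudes: -158.4°, -144.9°, -138.3°, -121.3°, +125.2°, +126.4°, +133.9°.
Eastward gaps between consecutive values (wrapping around): 13.5°, 6.6°, 17.0°, 246.5°, 1.2°, 7.5°, 67.7°.
Largest gap = 246.5° ⇒ minimal covering band is its complement: 360° − 246.5° = 113.5°.
Band runs from +125.2° eastward to -121.3°, crossing the antimeridian.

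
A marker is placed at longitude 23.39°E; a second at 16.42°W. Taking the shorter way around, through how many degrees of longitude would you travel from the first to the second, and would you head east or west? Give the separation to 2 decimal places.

39.81° west

Raw difference: -16.42 − 23.39 = -39.81°.
Normalise into (−180°, 180°]: -39.81° stays -39.81°.
Negative ⇒ the second point lies to the west; separation 39.81°.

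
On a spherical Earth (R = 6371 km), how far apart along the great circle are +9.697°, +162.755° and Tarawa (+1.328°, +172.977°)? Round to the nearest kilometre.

Δλ = 172.977 − 162.755 = 10.222°.
Δφ = 1.328 − 9.697 = -8.369°.
a = sin²(Δφ/2) + cos φ₁ · cos φ₂ · sin²(Δλ/2) = 0.013145.
c = 2·atan2(√a, √(1−a)) = 0.22981 rad → d = 6371·c ≈ 1464.12 km.

1464 km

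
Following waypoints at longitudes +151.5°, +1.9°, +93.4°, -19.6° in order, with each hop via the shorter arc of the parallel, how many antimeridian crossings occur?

0

Leg 1: +151.5° → +1.9°, shortest Δλ = -149.6° (west) — does not cross 180°.
Leg 2: +1.9° → +93.4°, shortest Δλ = 91.5° (east) — does not cross 180°.
Leg 3: +93.4° → -19.6°, shortest Δλ = -113.0° (west) — does not cross 180°.
Total crossings: 0.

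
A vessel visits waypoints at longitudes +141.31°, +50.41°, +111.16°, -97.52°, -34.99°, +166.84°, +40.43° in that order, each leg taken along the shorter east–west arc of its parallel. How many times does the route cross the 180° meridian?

Leg 1: +141.31° → +50.41°, shortest Δλ = -90.9° (west) — does not cross 180°.
Leg 2: +50.41° → +111.16°, shortest Δλ = 60.75° (east) — does not cross 180°.
Leg 3: +111.16° → -97.52°, shortest Δλ = 151.32° (east) — crosses 180°.
Leg 4: -97.52° → -34.99°, shortest Δλ = 62.53° (east) — does not cross 180°.
Leg 5: -34.99° → +166.84°, shortest Δλ = -158.17° (west) — crosses 180°.
Leg 6: +166.84° → +40.43°, shortest Δλ = -126.41° (west) — does not cross 180°.
Total crossings: 2.

2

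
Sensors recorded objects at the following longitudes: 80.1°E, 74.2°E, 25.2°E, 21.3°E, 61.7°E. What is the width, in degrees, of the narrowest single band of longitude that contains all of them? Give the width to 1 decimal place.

58.8°

Sort the longitudes: +21.3°, +25.2°, +61.7°, +74.2°, +80.1°.
Eastward gaps between consecutive values (wrapping around): 3.9°, 36.5°, 12.5°, 5.9°, 301.2°.
Largest gap = 301.2° ⇒ minimal covering band is its complement: 360° − 301.2° = 58.8°.
Band runs from +21.3° eastward to +80.1°.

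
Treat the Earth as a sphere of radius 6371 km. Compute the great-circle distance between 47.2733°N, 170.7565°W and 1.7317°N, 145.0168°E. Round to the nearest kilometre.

Δλ = 145.0168 − -170.7565 = 315.7733°; wrapped into (−180°, 180°]: -44.2267°.
Δφ = 1.7317 − 47.2733 = -45.5416°.
a = sin²(Δφ/2) + cos φ₁ · cos φ₂ · sin²(Δλ/2) = 0.245909.
c = 2·atan2(√a, √(1−a)) = 1.03772 rad → d = 6371·c ≈ 6611.34 km.

6611 km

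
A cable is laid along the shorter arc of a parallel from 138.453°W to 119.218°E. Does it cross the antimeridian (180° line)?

Yes

Naïve |119.218 − -138.453| = 257.671° > 180°, so the shorter arc goes the other way round — across 180°.
Signed shortest Δλ = ((119.218 − -138.453 + 180) mod 360) − 180 = -102.329°.
Going west by 102.329° from -138.453° passes through 180° before reaching +119.218°.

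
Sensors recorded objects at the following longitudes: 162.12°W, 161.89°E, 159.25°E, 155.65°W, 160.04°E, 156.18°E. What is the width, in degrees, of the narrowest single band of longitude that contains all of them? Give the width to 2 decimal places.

Sort the longitudes: -162.12°, -155.65°, +156.18°, +159.25°, +160.04°, +161.89°.
Eastward gaps between consecutive values (wrapping around): 6.47°, 311.83°, 3.07°, 0.79°, 1.85°, 35.99°.
Largest gap = 311.83° ⇒ minimal covering band is its complement: 360° − 311.83° = 48.17°.
Band runs from +156.18° eastward to -155.65°, crossing the antimeridian.

48.17°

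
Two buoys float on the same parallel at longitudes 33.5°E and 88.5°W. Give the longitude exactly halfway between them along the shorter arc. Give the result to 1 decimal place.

Signed shortest Δλ from +33.5° to -88.5° is -122.0°.
Midpoint longitude = +33.5° + (-122.0°)/2 = +33.5° − 61.0° = -27.5°.

27.5°W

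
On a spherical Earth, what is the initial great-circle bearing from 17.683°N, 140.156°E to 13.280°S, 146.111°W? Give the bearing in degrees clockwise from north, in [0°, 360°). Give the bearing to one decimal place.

107.9°

Δλ = -146.111 − 140.156 = -286.267°; wrapped into (−180°, 180°]: 73.733°.
θ = atan2( sin Δλ · cos φ₂ , cos φ₁ · sin φ₂ − sin φ₁ · cos φ₂ · cos Δλ )
  = atan2(0.93430, -0.30167) = 107.894° → normalised to [0°, 360°): 107.894°.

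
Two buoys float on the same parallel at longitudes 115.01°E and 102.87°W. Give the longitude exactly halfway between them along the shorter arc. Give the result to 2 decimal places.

Signed shortest Δλ from +115.01° to -102.87° is +142.12°.
Midpoint longitude = +115.01° + (+142.12°)/2 = +115.01° + 71.06° = +186.07°.
Normalise into (−180°, 180°]: -173.93°.
(The naïve average (+115.01 + -102.87)/2 = 6.07° is on the wrong side of the globe.)

173.93°W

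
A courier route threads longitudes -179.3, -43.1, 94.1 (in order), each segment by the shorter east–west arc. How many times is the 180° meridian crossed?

Leg 1: -179.3° → -43.1°, shortest Δλ = 136.2° (east) — does not cross 180°.
Leg 2: -43.1° → +94.1°, shortest Δλ = 137.2° (east) — does not cross 180°.
Total crossings: 0.

0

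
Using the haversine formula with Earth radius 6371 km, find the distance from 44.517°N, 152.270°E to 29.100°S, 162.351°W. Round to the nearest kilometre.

Δλ = -162.351 − 152.270 = -314.621°; wrapped into (−180°, 180°]: 45.379°.
Δφ = -29.100 − 44.517 = -73.617°.
a = sin²(Δφ/2) + cos φ₁ · cos φ₂ · sin²(Δλ/2) = 0.451675.
c = 2·atan2(√a, √(1−a)) = 1.47400 rad → d = 6371·c ≈ 9390.82 km.

9391 km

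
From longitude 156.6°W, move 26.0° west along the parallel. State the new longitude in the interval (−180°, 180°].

177.4°E

Start at -156.6°; shift −26.0° → -182.6°.
-182.6° lies outside (−180°, 180°]; add 360° → +177.4°.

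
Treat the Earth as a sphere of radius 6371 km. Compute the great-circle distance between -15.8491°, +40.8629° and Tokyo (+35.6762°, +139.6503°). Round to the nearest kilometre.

Δλ = 139.6503 − 40.8629 = 98.7874°.
Δφ = 35.6762 − -15.8491 = 51.5253°.
a = sin²(Δφ/2) + cos φ₁ · cos φ₂ · sin²(Δλ/2) = 0.639328.
c = 2·atan2(√a, √(1−a)) = 1.85319 rad → d = 6371·c ≈ 11806.68 km.

11807 km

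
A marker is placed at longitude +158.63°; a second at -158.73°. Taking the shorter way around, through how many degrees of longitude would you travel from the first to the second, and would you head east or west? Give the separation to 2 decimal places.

Raw difference: -158.73 − 158.63 = -317.36°.
Normalise into (−180°, 180°]: -317.36° + 360° = 42.64°.
Positive ⇒ the second point lies to the east; separation 42.64°.

42.64° east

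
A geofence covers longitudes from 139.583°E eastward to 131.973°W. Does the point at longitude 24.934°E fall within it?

No

Band width going east from +139.583° to -131.973°: ((-131.973 − 139.583) mod 360) = 88.444°.
Offset of +24.934° east of the west edge: ((24.934 − 139.583) mod 360) = 245.351°.
245.351° > 88.444° ⇒ outside.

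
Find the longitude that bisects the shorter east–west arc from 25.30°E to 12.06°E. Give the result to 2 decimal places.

18.68°E

Signed shortest Δλ from +25.30° to +12.06° is -13.24°.
Midpoint longitude = +25.30° + (-13.24°)/2 = +25.30° − 6.62° = +18.68°.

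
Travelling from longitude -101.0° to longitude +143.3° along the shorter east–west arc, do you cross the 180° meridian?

Yes

Naïve |143.3 − -101.0| = 244.3° > 180°, so the shorter arc goes the other way round — across 180°.
Signed shortest Δλ = ((143.3 − -101.0 + 180) mod 360) − 180 = -115.7°.
Going west by 115.7° from -101.0° passes through 180° before reaching +143.3°.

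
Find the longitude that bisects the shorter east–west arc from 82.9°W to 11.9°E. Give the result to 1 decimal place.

Signed shortest Δλ from -82.9° to +11.9° is +94.8°.
Midpoint longitude = -82.9° + (+94.8°)/2 = -82.9° + 47.4° = -35.5°.

35.5°W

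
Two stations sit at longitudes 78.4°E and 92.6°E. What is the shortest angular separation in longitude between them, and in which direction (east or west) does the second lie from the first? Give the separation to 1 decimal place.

Raw difference: 92.6 − 78.4 = 14.2°.
Normalise into (−180°, 180°]: 14.2° stays 14.2°.
Positive ⇒ the second point lies to the east; separation 14.2°.

14.2° east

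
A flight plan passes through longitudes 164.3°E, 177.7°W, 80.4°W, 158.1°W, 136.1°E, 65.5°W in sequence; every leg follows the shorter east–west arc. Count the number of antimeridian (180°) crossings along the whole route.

Leg 1: +164.3° → -177.7°, shortest Δλ = 18.0° (east) — crosses 180°.
Leg 2: -177.7° → -80.4°, shortest Δλ = 97.3° (east) — does not cross 180°.
Leg 3: -80.4° → -158.1°, shortest Δλ = -77.7° (west) — does not cross 180°.
Leg 4: -158.1° → +136.1°, shortest Δλ = -65.8° (west) — crosses 180°.
Leg 5: +136.1° → -65.5°, shortest Δλ = 158.4° (east) — crosses 180°.
Total crossings: 3.

3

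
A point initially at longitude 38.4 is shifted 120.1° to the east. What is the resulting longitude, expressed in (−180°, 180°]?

+158.5°

Start at +38.4°; shift +120.1° → +158.5°.
+158.5° already lies in (−180°, 180°].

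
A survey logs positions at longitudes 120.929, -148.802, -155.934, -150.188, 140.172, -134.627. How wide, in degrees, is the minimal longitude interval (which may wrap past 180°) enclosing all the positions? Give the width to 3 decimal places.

104.444°

Sort the longitudes: -155.934°, -150.188°, -148.802°, -134.627°, +120.929°, +140.172°.
Eastward gaps between consecutive values (wrapping around): 5.746°, 1.386°, 14.175°, 255.556°, 19.243°, 63.894°.
Largest gap = 255.556° ⇒ minimal covering band is its complement: 360° − 255.556° = 104.444°.
Band runs from +120.929° eastward to -134.627°, crossing the antimeridian.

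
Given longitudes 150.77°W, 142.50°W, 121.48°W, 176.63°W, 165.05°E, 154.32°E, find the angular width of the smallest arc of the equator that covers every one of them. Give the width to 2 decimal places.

84.20°

Sort the longitudes: -176.63°, -150.77°, -142.50°, -121.48°, +154.32°, +165.05°.
Eastward gaps between consecutive values (wrapping around): 25.86°, 8.27°, 21.02°, 275.80°, 10.73°, 18.32°.
Largest gap = 275.80° ⇒ minimal covering band is its complement: 360° − 275.80° = 84.20°.
Band runs from +154.32° eastward to -121.48°, crossing the antimeridian.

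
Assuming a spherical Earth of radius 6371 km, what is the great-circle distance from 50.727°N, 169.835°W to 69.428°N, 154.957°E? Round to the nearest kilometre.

Δλ = 154.957 − -169.835 = 324.792°; wrapped into (−180°, 180°]: -35.208°.
Δφ = 69.428 − 50.727 = 18.701°.
a = sin²(Δφ/2) + cos φ₁ · cos φ₂ · sin²(Δλ/2) = 0.046743.
c = 2·atan2(√a, √(1−a)) = 0.43584 rad → d = 6371·c ≈ 2776.76 km.

2777 km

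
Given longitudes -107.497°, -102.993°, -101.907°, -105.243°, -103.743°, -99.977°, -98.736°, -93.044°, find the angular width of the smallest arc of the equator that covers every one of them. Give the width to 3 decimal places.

14.453°

Sort the longitudes: -107.497°, -105.243°, -103.743°, -102.993°, -101.907°, -99.977°, -98.736°, -93.044°.
Eastward gaps between consecutive values (wrapping around): 2.254°, 1.500°, 0.750°, 1.086°, 1.930°, 1.241°, 5.692°, 345.547°.
Largest gap = 345.547° ⇒ minimal covering band is its complement: 360° − 345.547° = 14.453°.
Band runs from -107.497° eastward to -93.044°.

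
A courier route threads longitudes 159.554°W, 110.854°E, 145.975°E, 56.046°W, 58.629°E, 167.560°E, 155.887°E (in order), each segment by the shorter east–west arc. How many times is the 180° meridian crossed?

2

Leg 1: -159.554° → +110.854°, shortest Δλ = -89.592° (west) — crosses 180°.
Leg 2: +110.854° → +145.975°, shortest Δλ = 35.121° (east) — does not cross 180°.
Leg 3: +145.975° → -56.046°, shortest Δλ = 157.979° (east) — crosses 180°.
Leg 4: -56.046° → +58.629°, shortest Δλ = 114.675° (east) — does not cross 180°.
Leg 5: +58.629° → +167.560°, shortest Δλ = 108.931° (east) — does not cross 180°.
Leg 6: +167.560° → +155.887°, shortest Δλ = -11.673° (west) — does not cross 180°.
Total crossings: 2.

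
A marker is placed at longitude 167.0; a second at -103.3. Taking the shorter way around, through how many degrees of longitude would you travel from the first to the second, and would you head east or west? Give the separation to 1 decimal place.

89.7° east

Raw difference: -103.3 − 167.0 = -270.3°.
Normalise into (−180°, 180°]: -270.3° + 360° = 89.7°.
Positive ⇒ the second point lies to the east; separation 89.7°.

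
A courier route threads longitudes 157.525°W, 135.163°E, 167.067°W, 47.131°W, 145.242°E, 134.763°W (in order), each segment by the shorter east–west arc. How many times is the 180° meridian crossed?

Leg 1: -157.525° → +135.163°, shortest Δλ = -67.312° (west) — crosses 180°.
Leg 2: +135.163° → -167.067°, shortest Δλ = 57.77° (east) — crosses 180°.
Leg 3: -167.067° → -47.131°, shortest Δλ = 119.936° (east) — does not cross 180°.
Leg 4: -47.131° → +145.242°, shortest Δλ = -167.627° (west) — crosses 180°.
Leg 5: +145.242° → -134.763°, shortest Δλ = 79.995° (east) — crosses 180°.
Total crossings: 4.

4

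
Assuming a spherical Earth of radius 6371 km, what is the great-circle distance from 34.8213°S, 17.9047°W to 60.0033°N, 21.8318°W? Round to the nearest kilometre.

10550 km

Δλ = -21.8318 − -17.9047 = -3.9271°.
Δφ = 60.0033 − -34.8213 = 94.8246°.
a = sin²(Δφ/2) + cos φ₁ · cos φ₂ · sin²(Δλ/2) = 0.542535.
c = 2·atan2(√a, √(1−a)) = 1.65597 rad → d = 6371·c ≈ 10550.18 km.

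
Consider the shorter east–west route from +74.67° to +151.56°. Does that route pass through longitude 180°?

No

Signed shortest Δλ = ((151.56 − 74.67 + 180) mod 360) − 180 = 76.89°.
Going east by 76.89° from +74.67° reaches +151.56° without touching 180°.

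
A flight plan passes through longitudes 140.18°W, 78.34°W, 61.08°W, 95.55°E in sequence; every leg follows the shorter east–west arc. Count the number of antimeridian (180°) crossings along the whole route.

0

Leg 1: -140.18° → -78.34°, shortest Δλ = 61.84° (east) — does not cross 180°.
Leg 2: -78.34° → -61.08°, shortest Δλ = 17.26° (east) — does not cross 180°.
Leg 3: -61.08° → +95.55°, shortest Δλ = 156.63° (east) — does not cross 180°.
Total crossings: 0.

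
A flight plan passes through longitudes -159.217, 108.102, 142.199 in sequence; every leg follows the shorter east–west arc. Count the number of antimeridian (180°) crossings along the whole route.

Leg 1: -159.217° → +108.102°, shortest Δλ = -92.681° (west) — crosses 180°.
Leg 2: +108.102° → +142.199°, shortest Δλ = 34.097° (east) — does not cross 180°.
Total crossings: 1.

1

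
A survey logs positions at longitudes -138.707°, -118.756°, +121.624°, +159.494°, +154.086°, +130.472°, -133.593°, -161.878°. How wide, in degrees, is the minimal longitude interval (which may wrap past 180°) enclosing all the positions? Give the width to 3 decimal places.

119.620°

Sort the longitudes: -161.878°, -138.707°, -133.593°, -118.756°, +121.624°, +130.472°, +154.086°, +159.494°.
Eastward gaps between consecutive values (wrapping around): 23.171°, 5.114°, 14.837°, 240.380°, 8.848°, 23.614°, 5.408°, 38.628°.
Largest gap = 240.380° ⇒ minimal covering band is its complement: 360° − 240.380° = 119.620°.
Band runs from +121.624° eastward to -118.756°, crossing the antimeridian.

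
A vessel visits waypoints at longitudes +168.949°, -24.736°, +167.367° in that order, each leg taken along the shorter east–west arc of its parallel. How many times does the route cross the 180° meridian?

2

Leg 1: +168.949° → -24.736°, shortest Δλ = 166.315° (east) — crosses 180°.
Leg 2: -24.736° → +167.367°, shortest Δλ = -167.897° (west) — crosses 180°.
Total crossings: 2.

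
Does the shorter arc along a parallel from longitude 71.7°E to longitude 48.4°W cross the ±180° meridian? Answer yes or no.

Signed shortest Δλ = ((-48.4 − 71.7 + 180) mod 360) − 180 = -120.1°.
Going west by 120.1° from +71.7° reaches -48.4° without touching 180°.

No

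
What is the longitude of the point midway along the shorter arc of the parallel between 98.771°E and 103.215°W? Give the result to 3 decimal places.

Signed shortest Δλ from +98.771° to -103.215° is +158.014°.
Midpoint longitude = +98.771° + (+158.014°)/2 = +98.771° + 79.007° = +177.778°.
(The naïve average (+98.771 + -103.215)/2 = -2.222° is on the wrong side of the globe.)

177.778°E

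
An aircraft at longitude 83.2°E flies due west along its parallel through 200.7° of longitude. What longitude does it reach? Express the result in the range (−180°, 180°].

Start at +83.2°; shift −200.7° → -117.5°.
-117.5° already lies in (−180°, 180°].

117.5°W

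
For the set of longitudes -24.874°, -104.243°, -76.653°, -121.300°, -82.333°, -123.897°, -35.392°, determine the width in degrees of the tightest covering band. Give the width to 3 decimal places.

Sort the longitudes: -123.897°, -121.300°, -104.243°, -82.333°, -76.653°, -35.392°, -24.874°.
Eastward gaps between consecutive values (wrapping around): 2.597°, 17.057°, 21.910°, 5.680°, 41.261°, 10.518°, 260.977°.
Largest gap = 260.977° ⇒ minimal covering band is its complement: 360° − 260.977° = 99.023°.
Band runs from -123.897° eastward to -24.874°.

99.023°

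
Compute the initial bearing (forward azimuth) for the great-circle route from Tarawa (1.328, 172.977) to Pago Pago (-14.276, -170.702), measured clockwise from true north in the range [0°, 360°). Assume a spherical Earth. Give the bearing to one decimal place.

134.5°

Δλ = -170.702 − 172.977 = -343.679°; wrapped into (−180°, 180°]: 16.321°.
θ = atan2( sin Δλ · cos φ₂ , cos φ₁ · sin φ₂ − sin φ₁ · cos φ₂ · cos Δλ )
  = atan2(0.27234, -0.26808) = 134.549° → normalised to [0°, 360°): 134.549°.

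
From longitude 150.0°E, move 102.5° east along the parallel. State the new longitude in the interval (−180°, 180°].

Start at +150.0°; shift +102.5° → +252.5°.
+252.5° lies outside (−180°, 180°]; subtract 360° → -107.5°.

107.5°W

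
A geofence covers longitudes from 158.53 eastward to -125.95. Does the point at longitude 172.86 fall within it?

Band width going east from +158.53° to -125.95°: ((-125.95 − 158.53) mod 360) = 75.52°.
Offset of +172.86° east of the west edge: ((172.86 − 158.53) mod 360) = 14.33°.
14.33° ≤ 75.52° ⇒ inside.

Yes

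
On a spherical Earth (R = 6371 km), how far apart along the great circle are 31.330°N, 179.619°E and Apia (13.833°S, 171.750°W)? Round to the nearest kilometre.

Δλ = -171.750 − 179.619 = -351.369°; wrapped into (−180°, 180°]: 8.631°.
Δφ = -13.833 − 31.330 = -45.163°.
a = sin²(Δφ/2) + cos φ₁ · cos φ₂ · sin²(Δλ/2) = 0.152150.
c = 2·atan2(√a, √(1−a)) = 0.80140 rad → d = 6371·c ≈ 5105.74 km.

5106 km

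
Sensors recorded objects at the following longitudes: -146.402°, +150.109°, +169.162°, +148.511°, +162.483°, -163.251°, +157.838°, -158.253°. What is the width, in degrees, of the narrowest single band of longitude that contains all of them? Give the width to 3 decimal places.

65.087°

Sort the longitudes: -163.251°, -158.253°, -146.402°, +148.511°, +150.109°, +157.838°, +162.483°, +169.162°.
Eastward gaps between consecutive values (wrapping around): 4.998°, 11.851°, 294.913°, 1.598°, 7.729°, 4.645°, 6.679°, 27.587°.
Largest gap = 294.913° ⇒ minimal covering band is its complement: 360° − 294.913° = 65.087°.
Band runs from +148.511° eastward to -146.402°, crossing the antimeridian.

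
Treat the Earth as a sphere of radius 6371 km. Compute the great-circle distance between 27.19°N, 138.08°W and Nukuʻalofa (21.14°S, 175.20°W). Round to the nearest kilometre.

6696 km

Δλ = -175.20 − -138.08 = -37.12°.
Δφ = -21.14 − 27.19 = -48.33°.
a = sin²(Δφ/2) + cos φ₁ · cos φ₂ · sin²(Δλ/2) = 0.251633.
c = 2·atan2(√a, √(1−a)) = 1.05097 rad → d = 6371·c ≈ 6695.70 km.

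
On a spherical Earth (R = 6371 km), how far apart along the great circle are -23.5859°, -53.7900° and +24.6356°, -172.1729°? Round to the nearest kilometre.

13816 km

Δλ = -172.1729 − -53.7900 = -118.3829°.
Δφ = 24.6356 − -23.5859 = 48.2215°.
a = sin²(Δφ/2) + cos φ₁ · cos φ₂ · sin²(Δλ/2) = 0.781393.
c = 2·atan2(√a, √(1−a)) = 2.16855 rad → d = 6371·c ≈ 13815.83 km.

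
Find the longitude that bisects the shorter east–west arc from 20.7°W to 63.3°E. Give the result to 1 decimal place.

Signed shortest Δλ from -20.7° to +63.3° is +84.0°.
Midpoint longitude = -20.7° + (+84.0°)/2 = -20.7° + 42.0° = +21.3°.

21.3°E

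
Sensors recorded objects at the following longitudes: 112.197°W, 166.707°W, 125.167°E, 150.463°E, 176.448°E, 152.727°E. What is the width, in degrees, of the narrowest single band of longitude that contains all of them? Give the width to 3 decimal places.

122.636°

Sort the longitudes: -166.707°, -112.197°, +125.167°, +150.463°, +152.727°, +176.448°.
Eastward gaps between consecutive values (wrapping around): 54.510°, 237.364°, 25.296°, 2.264°, 23.721°, 16.845°.
Largest gap = 237.364° ⇒ minimal covering band is its complement: 360° − 237.364° = 122.636°.
Band runs from +125.167° eastward to -112.197°, crossing the antimeridian.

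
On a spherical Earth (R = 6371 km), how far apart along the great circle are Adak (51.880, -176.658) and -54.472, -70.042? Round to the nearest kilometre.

Δλ = -70.042 − -176.658 = 106.616°.
Δφ = -54.472 − 51.880 = -106.352°.
a = sin²(Δφ/2) + cos φ₁ · cos φ₂ · sin²(Δλ/2) = 0.871418.
c = 2·atan2(√a, √(1−a)) = 2.40809 rad → d = 6371·c ≈ 15341.95 km.

15342 km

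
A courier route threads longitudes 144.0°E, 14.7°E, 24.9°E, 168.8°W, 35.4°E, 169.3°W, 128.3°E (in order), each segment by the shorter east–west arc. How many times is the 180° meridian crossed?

Leg 1: +144.0° → +14.7°, shortest Δλ = -129.3° (west) — does not cross 180°.
Leg 2: +14.7° → +24.9°, shortest Δλ = 10.2° (east) — does not cross 180°.
Leg 3: +24.9° → -168.8°, shortest Δλ = 166.3° (east) — crosses 180°.
Leg 4: -168.8° → +35.4°, shortest Δλ = -155.8° (west) — crosses 180°.
Leg 5: +35.4° → -169.3°, shortest Δλ = 155.3° (east) — crosses 180°.
Leg 6: -169.3° → +128.3°, shortest Δλ = -62.4° (west) — crosses 180°.
Total crossings: 4.

4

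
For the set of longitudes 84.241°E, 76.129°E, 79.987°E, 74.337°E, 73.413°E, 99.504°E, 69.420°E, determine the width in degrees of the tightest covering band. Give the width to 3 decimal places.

30.084°

Sort the longitudes: +69.420°, +73.413°, +74.337°, +76.129°, +79.987°, +84.241°, +99.504°.
Eastward gaps between consecutive values (wrapping around): 3.993°, 0.924°, 1.792°, 3.858°, 4.254°, 15.263°, 329.916°.
Largest gap = 329.916° ⇒ minimal covering band is its complement: 360° − 329.916° = 30.084°.
Band runs from +69.420° eastward to +99.504°.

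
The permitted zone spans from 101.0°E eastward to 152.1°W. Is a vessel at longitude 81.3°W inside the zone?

No

Band width going east from +101.0° to -152.1°: ((-152.1 − 101.0) mod 360) = 106.9°.
Offset of -81.3° east of the west edge: ((-81.3 − 101.0) mod 360) = 177.7°.
177.7° > 106.9° ⇒ outside.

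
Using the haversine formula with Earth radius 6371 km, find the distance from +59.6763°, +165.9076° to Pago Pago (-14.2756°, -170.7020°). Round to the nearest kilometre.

8488 km

Δλ = -170.7020 − 165.9076 = -336.6096°; wrapped into (−180°, 180°]: 23.3904°.
Δφ = -14.2756 − 59.6763 = -73.9519°.
a = sin²(Δφ/2) + cos φ₁ · cos φ₂ · sin²(Δλ/2) = 0.381883.
c = 2·atan2(√a, √(1−a)) = 1.33231 rad → d = 6371·c ≈ 8488.13 km.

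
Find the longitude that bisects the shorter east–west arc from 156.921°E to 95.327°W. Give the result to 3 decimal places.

Signed shortest Δλ from +156.921° to -95.327° is +107.752°.
Midpoint longitude = +156.921° + (+107.752°)/2 = +156.921° + 53.876° = +210.797°.
Normalise into (−180°, 180°]: -149.203°.
(The naïve average (+156.921 + -95.327)/2 = 30.797° is on the wrong side of the globe.)

149.203°W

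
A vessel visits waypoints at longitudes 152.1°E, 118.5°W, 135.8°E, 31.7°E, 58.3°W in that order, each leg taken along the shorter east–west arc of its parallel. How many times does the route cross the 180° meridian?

2

Leg 1: +152.1° → -118.5°, shortest Δλ = 89.4° (east) — crosses 180°.
Leg 2: -118.5° → +135.8°, shortest Δλ = -105.7° (west) — crosses 180°.
Leg 3: +135.8° → +31.7°, shortest Δλ = -104.1° (west) — does not cross 180°.
Leg 4: +31.7° → -58.3°, shortest Δλ = -90.0° (west) — does not cross 180°.
Total crossings: 2.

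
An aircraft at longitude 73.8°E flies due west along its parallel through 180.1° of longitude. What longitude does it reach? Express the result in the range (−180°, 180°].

106.3°W

Start at +73.8°; shift −180.1° → -106.3°.
-106.3° already lies in (−180°, 180°].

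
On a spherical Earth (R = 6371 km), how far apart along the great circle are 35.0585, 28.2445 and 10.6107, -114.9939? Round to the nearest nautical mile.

7361 nmi

Δλ = -114.9939 − 28.2445 = -143.2384°.
Δφ = 10.6107 − 35.0585 = -24.4478°.
a = sin²(Δφ/2) + cos φ₁ · cos φ₂ · sin²(Δλ/2) = 0.769399.
c = 2·atan2(√a, √(1−a)) = 2.13981 rad → d = 6371·c ≈ 13632.70 km ≈ 7361.07 nmi.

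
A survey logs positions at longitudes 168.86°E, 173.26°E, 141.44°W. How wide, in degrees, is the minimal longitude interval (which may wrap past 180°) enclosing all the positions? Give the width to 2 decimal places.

49.70°

Sort the longitudes: -141.44°, +168.86°, +173.26°.
Eastward gaps between consecutive values (wrapping around): 310.30°, 4.40°, 45.30°.
Largest gap = 310.30° ⇒ minimal covering band is its complement: 360° − 310.30° = 49.70°.
Band runs from +168.86° eastward to -141.44°, crossing the antimeridian.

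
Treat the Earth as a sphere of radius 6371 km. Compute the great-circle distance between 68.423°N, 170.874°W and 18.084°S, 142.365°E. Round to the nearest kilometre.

10321 km

Δλ = 142.365 − -170.874 = 313.239°; wrapped into (−180°, 180°]: -46.761°.
Δφ = -18.084 − 68.423 = -86.507°.
a = sin²(Δφ/2) + cos φ₁ · cos φ₂ · sin²(Δλ/2) = 0.524589.
c = 2·atan2(√a, √(1−a)) = 1.61999 rad → d = 6371·c ≈ 10320.98 km.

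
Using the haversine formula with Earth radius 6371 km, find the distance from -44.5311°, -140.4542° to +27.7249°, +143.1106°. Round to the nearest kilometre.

11149 km

Δλ = 143.1106 − -140.4542 = 283.5648°; wrapped into (−180°, 180°]: -76.4352°.
Δφ = 27.7249 − -44.5311 = 72.2560°.
a = sin²(Δφ/2) + cos φ₁ · cos φ₂ · sin²(Δλ/2) = 0.589129.
c = 2·atan2(√a, √(1−a)) = 1.75001 rad → d = 6371·c ≈ 11149.33 km.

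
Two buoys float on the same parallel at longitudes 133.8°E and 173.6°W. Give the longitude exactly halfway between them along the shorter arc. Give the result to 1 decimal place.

Signed shortest Δλ from +133.8° to -173.6° is +52.6°.
Midpoint longitude = +133.8° + (+52.6°)/2 = +133.8° + 26.3° = +160.1°.
(The naïve average (+133.8 + -173.6)/2 = -19.9° is on the wrong side of the globe.)

160.1°E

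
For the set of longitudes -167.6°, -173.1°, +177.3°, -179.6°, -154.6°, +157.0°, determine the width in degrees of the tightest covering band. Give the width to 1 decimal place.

Sort the longitudes: -179.6°, -173.1°, -167.6°, -154.6°, +157.0°, +177.3°.
Eastward gaps between consecutive values (wrapping around): 6.5°, 5.5°, 13.0°, 311.6°, 20.3°, 3.1°.
Largest gap = 311.6° ⇒ minimal covering band is its complement: 360° − 311.6° = 48.4°.
Band runs from +157.0° eastward to -154.6°, crossing the antimeridian.

48.4°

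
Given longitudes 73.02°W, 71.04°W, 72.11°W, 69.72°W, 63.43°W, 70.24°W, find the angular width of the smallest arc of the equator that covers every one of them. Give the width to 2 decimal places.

Sort the longitudes: -73.02°, -72.11°, -71.04°, -70.24°, -69.72°, -63.43°.
Eastward gaps between consecutive values (wrapping around): 0.91°, 1.07°, 0.80°, 0.52°, 6.29°, 350.41°.
Largest gap = 350.41° ⇒ minimal covering band is its complement: 360° − 350.41° = 9.59°.
Band runs from -73.02° eastward to -63.43°.

9.59°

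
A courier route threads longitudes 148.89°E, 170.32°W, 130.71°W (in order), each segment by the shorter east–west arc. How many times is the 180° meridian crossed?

1

Leg 1: +148.89° → -170.32°, shortest Δλ = 40.79° (east) — crosses 180°.
Leg 2: -170.32° → -130.71°, shortest Δλ = 39.61° (east) — does not cross 180°.
Total crossings: 1.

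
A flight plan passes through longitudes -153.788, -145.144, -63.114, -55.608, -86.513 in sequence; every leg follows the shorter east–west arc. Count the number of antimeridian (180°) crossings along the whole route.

0

Leg 1: -153.788° → -145.144°, shortest Δλ = 8.644° (east) — does not cross 180°.
Leg 2: -145.144° → -63.114°, shortest Δλ = 82.03° (east) — does not cross 180°.
Leg 3: -63.114° → -55.608°, shortest Δλ = 7.506° (east) — does not cross 180°.
Leg 4: -55.608° → -86.513°, shortest Δλ = -30.905° (west) — does not cross 180°.
Total crossings: 0.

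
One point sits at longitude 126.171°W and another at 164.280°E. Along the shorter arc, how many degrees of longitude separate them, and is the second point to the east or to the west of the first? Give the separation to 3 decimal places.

Raw difference: 164.280 − -126.171 = 290.451°.
Normalise into (−180°, 180°]: 290.451° − 360° = -69.549°.
Negative ⇒ the second point lies to the west; separation 69.549°.

69.549° west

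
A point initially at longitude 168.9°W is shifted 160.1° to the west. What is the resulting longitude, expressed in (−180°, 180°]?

31.0°E

Start at -168.9°; shift −160.1° → -329.0°.
-329.0° lies outside (−180°, 180°]; add 360° → +31.0°.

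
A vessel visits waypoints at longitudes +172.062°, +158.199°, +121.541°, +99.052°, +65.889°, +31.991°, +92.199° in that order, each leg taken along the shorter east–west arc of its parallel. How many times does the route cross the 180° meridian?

0

Leg 1: +172.062° → +158.199°, shortest Δλ = -13.863° (west) — does not cross 180°.
Leg 2: +158.199° → +121.541°, shortest Δλ = -36.658° (west) — does not cross 180°.
Leg 3: +121.541° → +99.052°, shortest Δλ = -22.489° (west) — does not cross 180°.
Leg 4: +99.052° → +65.889°, shortest Δλ = -33.163° (west) — does not cross 180°.
Leg 5: +65.889° → +31.991°, shortest Δλ = -33.898° (west) — does not cross 180°.
Leg 6: +31.991° → +92.199°, shortest Δλ = 60.208° (east) — does not cross 180°.
Total crossings: 0.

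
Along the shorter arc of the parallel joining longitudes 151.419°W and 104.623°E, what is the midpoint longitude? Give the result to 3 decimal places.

156.602°E

Signed shortest Δλ from -151.419° to +104.623° is -103.958°.
Midpoint longitude = -151.419° + (-103.958°)/2 = -151.419° − 51.979° = -203.398°.
Normalise into (−180°, 180°]: +156.602°.
(The naïve average (-151.419 + +104.623)/2 = -23.398° is on the wrong side of the globe.)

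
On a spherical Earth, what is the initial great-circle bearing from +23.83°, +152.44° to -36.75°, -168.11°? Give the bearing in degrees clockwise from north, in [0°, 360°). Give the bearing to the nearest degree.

Δλ = -168.11 − 152.44 = -320.55°; wrapped into (−180°, 180°]: 39.45°.
θ = atan2( sin Δλ · cos φ₂ , cos φ₁ · sin φ₂ − sin φ₁ · cos φ₂ · cos Δλ )
  = atan2(0.50912, -0.79729) = 147.439° → normalised to [0°, 360°): 147.439°.

147°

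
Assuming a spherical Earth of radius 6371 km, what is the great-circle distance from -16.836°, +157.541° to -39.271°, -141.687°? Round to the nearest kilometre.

6334 km

Δλ = -141.687 − 157.541 = -299.228°; wrapped into (−180°, 180°]: 60.772°.
Δφ = -39.271 − -16.836 = -22.435°.
a = sin²(Δφ/2) + cos φ₁ · cos φ₂ · sin²(Δλ/2) = 0.227428.
c = 2·atan2(√a, √(1−a)) = 0.99424 rad → d = 6371·c ≈ 6334.27 km.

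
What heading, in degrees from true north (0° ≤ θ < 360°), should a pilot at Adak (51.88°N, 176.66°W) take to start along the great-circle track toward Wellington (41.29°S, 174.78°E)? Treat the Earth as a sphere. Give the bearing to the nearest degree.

186°

Δλ = 174.78 − -176.66 = 351.44°; wrapped into (−180°, 180°]: -8.56°.
θ = atan2( sin Δλ · cos φ₂ , cos φ₁ · sin φ₂ − sin φ₁ · cos φ₂ · cos Δλ )
  = atan2(-0.11184, -0.99189) = -173.567° → normalised to [0°, 360°): 186.433°.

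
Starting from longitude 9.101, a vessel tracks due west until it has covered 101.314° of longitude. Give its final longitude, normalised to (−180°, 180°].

-92.213°

Start at +9.101°; shift −101.314° → -92.213°.
-92.213° already lies in (−180°, 180°].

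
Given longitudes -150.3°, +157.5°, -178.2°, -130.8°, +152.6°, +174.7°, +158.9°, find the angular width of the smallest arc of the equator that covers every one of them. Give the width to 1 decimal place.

76.6°

Sort the longitudes: -178.2°, -150.3°, -130.8°, +152.6°, +157.5°, +158.9°, +174.7°.
Eastward gaps between consecutive values (wrapping around): 27.9°, 19.5°, 283.4°, 4.9°, 1.4°, 15.8°, 7.1°.
Largest gap = 283.4° ⇒ minimal covering band is its complement: 360° − 283.4° = 76.6°.
Band runs from +152.6° eastward to -130.8°, crossing the antimeridian.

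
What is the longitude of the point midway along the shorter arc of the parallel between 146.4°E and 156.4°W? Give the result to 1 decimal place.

175.0°E

Signed shortest Δλ from +146.4° to -156.4° is +57.2°.
Midpoint longitude = +146.4° + (+57.2°)/2 = +146.4° + 28.6° = +175.0°.
(The naïve average (+146.4 + -156.4)/2 = -5.0° is on the wrong side of the globe.)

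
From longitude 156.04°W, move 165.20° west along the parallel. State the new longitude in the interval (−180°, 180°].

Start at -156.04°; shift −165.20° → -321.24°.
-321.24° lies outside (−180°, 180°]; add 360° → +38.76°.

38.76°E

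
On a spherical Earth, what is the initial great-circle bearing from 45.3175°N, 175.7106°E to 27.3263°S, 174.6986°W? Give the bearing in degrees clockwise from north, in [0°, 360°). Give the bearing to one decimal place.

171.1°

Δλ = -174.6986 − 175.7106 = -350.4092°; wrapped into (−180°, 180°]: 9.5908°.
θ = atan2( sin Δλ · cos φ₂ , cos φ₁ · sin φ₂ − sin φ₁ · cos φ₂ · cos Δλ )
  = atan2(0.14802, -0.94564) = 171.104° → normalised to [0°, 360°): 171.104°.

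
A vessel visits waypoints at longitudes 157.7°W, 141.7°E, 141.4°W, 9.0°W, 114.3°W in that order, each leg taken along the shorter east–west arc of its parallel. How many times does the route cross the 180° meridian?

2

Leg 1: -157.7° → +141.7°, shortest Δλ = -60.6° (west) — crosses 180°.
Leg 2: +141.7° → -141.4°, shortest Δλ = 76.9° (east) — crosses 180°.
Leg 3: -141.4° → -9.0°, shortest Δλ = 132.4° (east) — does not cross 180°.
Leg 4: -9.0° → -114.3°, shortest Δλ = -105.3° (west) — does not cross 180°.
Total crossings: 2.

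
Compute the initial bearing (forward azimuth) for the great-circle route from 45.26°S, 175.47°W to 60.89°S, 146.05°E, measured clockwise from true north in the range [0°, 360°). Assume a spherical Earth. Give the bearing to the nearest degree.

221°

Δλ = 146.05 − -175.47 = 321.52°; wrapped into (−180°, 180°]: -38.48°.
θ = atan2( sin Δλ · cos φ₂ , cos φ₁ · sin φ₂ − sin φ₁ · cos φ₂ · cos Δλ )
  = atan2(-0.30271, -0.34447) = -138.692° → normalised to [0°, 360°): 221.308°.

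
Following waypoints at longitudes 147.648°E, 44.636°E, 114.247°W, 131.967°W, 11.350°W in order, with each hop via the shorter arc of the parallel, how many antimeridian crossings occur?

Leg 1: +147.648° → +44.636°, shortest Δλ = -103.012° (west) — does not cross 180°.
Leg 2: +44.636° → -114.247°, shortest Δλ = -158.883° (west) — does not cross 180°.
Leg 3: -114.247° → -131.967°, shortest Δλ = -17.72° (west) — does not cross 180°.
Leg 4: -131.967° → -11.350°, shortest Δλ = 120.617° (east) — does not cross 180°.
Total crossings: 0.

0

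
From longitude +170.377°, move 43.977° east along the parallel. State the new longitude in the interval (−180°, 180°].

Start at +170.377°; shift +43.977° → +214.354°.
+214.354° lies outside (−180°, 180°]; subtract 360° → -145.646°.

-145.646°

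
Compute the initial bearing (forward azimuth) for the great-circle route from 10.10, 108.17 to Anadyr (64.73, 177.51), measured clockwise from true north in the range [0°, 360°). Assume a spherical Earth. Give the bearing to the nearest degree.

25°

Δλ = 177.51 − 108.17 = 69.34°.
θ = atan2( sin Δλ · cos φ₂ , cos φ₁ · sin φ₂ − sin φ₁ · cos φ₂ · cos Δλ )
  = atan2(0.39943, 0.86388) = 24.814° → normalised to [0°, 360°): 24.814°.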